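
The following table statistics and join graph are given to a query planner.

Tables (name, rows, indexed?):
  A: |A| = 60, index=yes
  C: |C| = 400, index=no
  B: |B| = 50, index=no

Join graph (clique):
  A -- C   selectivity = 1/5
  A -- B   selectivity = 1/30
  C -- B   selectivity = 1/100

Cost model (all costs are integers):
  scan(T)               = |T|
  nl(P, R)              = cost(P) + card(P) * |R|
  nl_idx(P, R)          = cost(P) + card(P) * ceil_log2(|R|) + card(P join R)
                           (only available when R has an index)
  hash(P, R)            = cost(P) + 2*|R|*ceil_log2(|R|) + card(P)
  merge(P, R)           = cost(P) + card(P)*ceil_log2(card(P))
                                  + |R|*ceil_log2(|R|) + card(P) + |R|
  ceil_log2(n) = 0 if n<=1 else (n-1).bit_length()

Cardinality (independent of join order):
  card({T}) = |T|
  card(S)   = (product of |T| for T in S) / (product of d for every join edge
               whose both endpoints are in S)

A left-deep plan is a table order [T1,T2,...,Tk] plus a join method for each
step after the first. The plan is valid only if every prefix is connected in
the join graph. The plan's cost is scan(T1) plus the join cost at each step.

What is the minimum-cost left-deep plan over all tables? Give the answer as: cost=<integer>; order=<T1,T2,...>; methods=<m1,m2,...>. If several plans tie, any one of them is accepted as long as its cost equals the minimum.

Selinger DP (subsets sized 1..n):
  {A}: scan cost=60, card=60
  {C}: scan cost=400, card=400
  {B}: scan cost=50, card=50
  {AC}: card=4800; try (A,hash)→1520, (C,merge)→4480, (A,merge)→4820, (C,hash)→7320, (A,nl_idx)→7600, (C,nl)→24060 …(+1); best=1520 via (A,hash)
  {AB}: card=100; try (A,nl_idx)→450, (B,hash)→720, (A,hash)→820, (A,merge)→820, (B,merge)→830, (A,nl)→3050 …(+1); best=450 via (A,nl_idx)
  {BC}: card=200; try (B,hash)→1400, (C,merge)→4400, (B,merge)→4750, (C,hash)→7300, (C,nl)→20050, (B,nl)→20400; best=1400 via (B,hash)
  {ABC}: card=80; try (A,hash)→2320, (A,nl_idx)→2680, (A,merge)→3620, (C,merge)→5250, (B,hash)→6920, (C,hash)→7750 …(+4); best=2320 via (A,hash)

cost=2320; order=C,B,A; methods=hash,hash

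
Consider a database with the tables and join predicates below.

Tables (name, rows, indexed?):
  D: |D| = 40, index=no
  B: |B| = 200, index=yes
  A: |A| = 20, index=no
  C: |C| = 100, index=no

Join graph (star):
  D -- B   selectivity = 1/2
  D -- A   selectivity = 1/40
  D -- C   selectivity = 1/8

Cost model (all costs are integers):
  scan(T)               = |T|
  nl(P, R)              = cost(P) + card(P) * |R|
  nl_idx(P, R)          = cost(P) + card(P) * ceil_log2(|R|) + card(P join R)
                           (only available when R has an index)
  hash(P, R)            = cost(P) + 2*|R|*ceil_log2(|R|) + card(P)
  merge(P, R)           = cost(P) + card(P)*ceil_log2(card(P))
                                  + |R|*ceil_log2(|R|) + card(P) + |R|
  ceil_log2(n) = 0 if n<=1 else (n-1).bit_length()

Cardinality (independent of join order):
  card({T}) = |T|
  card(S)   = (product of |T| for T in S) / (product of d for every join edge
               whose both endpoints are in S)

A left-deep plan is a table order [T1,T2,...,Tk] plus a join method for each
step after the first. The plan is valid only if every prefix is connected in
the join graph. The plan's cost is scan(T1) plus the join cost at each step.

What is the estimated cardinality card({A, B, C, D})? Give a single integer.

25000

Tables in S: A(20), B(200), C(100), D(40)
Edges inside S: D-B(d=2), D-A(d=40), D-C(d=8)
numerator = 20 * 200 * 100 * 40 = 16000000
denominator = 2 * 40 * 8 = 640
card(S) = 16000000 / 640 = 25000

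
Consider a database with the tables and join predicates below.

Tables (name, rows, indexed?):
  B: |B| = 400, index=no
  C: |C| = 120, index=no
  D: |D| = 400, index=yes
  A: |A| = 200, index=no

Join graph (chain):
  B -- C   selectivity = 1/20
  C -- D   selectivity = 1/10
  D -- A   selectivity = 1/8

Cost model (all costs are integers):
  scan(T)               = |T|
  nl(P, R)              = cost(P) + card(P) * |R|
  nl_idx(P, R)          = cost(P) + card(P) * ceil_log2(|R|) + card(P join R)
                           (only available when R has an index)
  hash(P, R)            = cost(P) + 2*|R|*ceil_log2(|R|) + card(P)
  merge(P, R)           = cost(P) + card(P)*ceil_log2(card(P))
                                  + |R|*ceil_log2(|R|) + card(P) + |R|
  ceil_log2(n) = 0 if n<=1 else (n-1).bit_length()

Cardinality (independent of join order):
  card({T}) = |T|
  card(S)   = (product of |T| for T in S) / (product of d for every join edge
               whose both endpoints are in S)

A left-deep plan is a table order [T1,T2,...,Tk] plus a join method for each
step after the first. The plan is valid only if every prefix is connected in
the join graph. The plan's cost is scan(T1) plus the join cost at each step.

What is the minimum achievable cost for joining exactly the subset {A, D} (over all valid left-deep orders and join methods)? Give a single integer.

Selinger DP over subsets of {A,D}:
  {D}: scan cost=400, card=400
  {A}: scan cost=200, card=200
  {AD}: card=10000; try (A,hash)→4000, (D,merge)→6000, (A,merge)→6200, (D,hash)→7600, (D,nl_idx)→12000, (D,nl)→80200 …(+1); best=4000 via (A,hash)

4000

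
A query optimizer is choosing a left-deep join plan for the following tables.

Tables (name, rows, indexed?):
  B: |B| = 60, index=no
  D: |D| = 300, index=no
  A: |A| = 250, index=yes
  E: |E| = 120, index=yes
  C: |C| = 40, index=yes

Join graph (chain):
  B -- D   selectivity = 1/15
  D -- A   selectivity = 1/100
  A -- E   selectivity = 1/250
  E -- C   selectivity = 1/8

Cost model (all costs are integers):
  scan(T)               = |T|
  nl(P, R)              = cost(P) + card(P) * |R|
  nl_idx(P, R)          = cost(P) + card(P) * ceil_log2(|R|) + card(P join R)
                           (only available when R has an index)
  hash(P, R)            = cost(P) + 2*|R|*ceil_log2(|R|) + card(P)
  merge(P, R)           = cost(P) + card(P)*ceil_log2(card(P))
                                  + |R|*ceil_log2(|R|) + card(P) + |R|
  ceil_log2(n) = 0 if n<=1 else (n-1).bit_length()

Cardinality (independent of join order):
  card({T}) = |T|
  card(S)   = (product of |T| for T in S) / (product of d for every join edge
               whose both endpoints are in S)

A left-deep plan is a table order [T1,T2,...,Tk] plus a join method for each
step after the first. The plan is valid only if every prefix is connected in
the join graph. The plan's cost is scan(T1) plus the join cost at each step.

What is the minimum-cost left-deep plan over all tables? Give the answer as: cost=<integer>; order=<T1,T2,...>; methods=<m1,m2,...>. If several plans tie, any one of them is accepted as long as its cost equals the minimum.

cost=8160; order=E,A,D,B,C; methods=nl_idx,merge,hash,hash

Selinger DP (subsets sized 1..n):
  {B}: scan cost=60, card=60
  {D}: scan cost=300, card=300
  {A}: scan cost=250, card=250
  {E}: scan cost=120, card=120
  {C}: scan cost=40, card=40
  {BD}: card=1200; try (B,hash)→1320, (D,merge)→3480, (B,merge)→3720, (D,hash)→5520, (D,nl)→18060, (B,nl)→18300; best=1320 via (B,hash)
  {AD}: card=750; try (A,nl_idx)→3450, (A,hash)→4600, (D,merge)→5500, (A,merge)→5550, (D,hash)→5900, (D,nl)→75250 …(+1); best=3450 via (A,nl_idx)
  {AE}: card=120; try (A,nl_idx)→1200, (E,nl_idx)→2120, (E,hash)→2180, (A,merge)→3330, (E,merge)→3460, (A,hash)→4240 …(+2); best=1200 via (A,nl_idx)
  {CE}: card=600; try (C,hash)→720, (E,nl_idx)→920, (E,merge)→1280, (C,merge)→1360, (C,nl_idx)→1440, (E,hash)→1760 …(+2); best=720 via (C,hash)
  {ABD}: card=3000; try (B,hash)→4920, (A,hash)→6520, (B,merge)→12120, (A,nl_idx)→13920, (A,merge)→17970, (B,nl)→48450 …(+1); best=4920 via (B,hash)
  {ADE}: card=360; try (D,merge)→5160, (E,hash)→5880, (D,hash)→6720, (E,nl_idx)→9060, (E,merge)→12660, (D,nl)→37200 …(+1); best=5160 via (D,merge)
  {ACE}: card=600; try (C,hash)→1800, (C,merge)→2440, (C,nl_idx)→2520, (A,hash)→5320, (C,nl)→6000, (A,nl_idx)→6120 …(+2); best=1800 via (C,hash)
  {ABDE}: card=1440; try (B,hash)→6240, (B,merge)→9180, (E,hash)→9600, (B,nl)→26760, (E,nl_idx)→27360, (E,merge)→44880 …(+1); best=6240 via (B,hash)
  {ACDE}: card=1800; try (C,hash)→6000, (D,hash)→7800, (C,merge)→9040, (C,nl_idx)→9120, (D,merge)→11400, (C,nl)→19560 …(+1); best=6000 via (C,hash)
  {ABCDE}: card=7200; try (C,hash)→8160, (B,hash)→8520, (C,nl_idx)→22080, (C,merge)→23800, (B,merge)→28020, (C,nl)→63840 …(+1); best=8160 via (C,hash)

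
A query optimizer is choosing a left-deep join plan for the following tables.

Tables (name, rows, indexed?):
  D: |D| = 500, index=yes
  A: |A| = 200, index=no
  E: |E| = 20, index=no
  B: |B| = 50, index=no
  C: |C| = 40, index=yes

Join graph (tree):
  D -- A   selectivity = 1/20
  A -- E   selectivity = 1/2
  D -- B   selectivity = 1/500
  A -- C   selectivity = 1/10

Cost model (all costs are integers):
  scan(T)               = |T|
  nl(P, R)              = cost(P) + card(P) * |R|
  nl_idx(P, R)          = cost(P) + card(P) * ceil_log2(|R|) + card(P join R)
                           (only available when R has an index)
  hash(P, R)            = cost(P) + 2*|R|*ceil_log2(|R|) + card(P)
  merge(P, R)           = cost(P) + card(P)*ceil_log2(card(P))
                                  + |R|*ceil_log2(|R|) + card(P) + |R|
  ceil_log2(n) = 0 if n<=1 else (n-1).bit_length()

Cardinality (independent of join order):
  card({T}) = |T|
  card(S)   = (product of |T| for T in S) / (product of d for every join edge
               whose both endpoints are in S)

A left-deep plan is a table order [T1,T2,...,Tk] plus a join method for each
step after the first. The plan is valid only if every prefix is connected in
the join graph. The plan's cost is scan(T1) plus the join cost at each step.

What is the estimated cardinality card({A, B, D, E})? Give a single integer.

Tables in S: A(200), B(50), D(500), E(20)
Edges inside S: D-A(d=20), A-E(d=2), D-B(d=500)
numerator = 200 * 50 * 500 * 20 = 100000000
denominator = 20 * 2 * 500 = 20000
card(S) = 100000000 / 20000 = 5000

5000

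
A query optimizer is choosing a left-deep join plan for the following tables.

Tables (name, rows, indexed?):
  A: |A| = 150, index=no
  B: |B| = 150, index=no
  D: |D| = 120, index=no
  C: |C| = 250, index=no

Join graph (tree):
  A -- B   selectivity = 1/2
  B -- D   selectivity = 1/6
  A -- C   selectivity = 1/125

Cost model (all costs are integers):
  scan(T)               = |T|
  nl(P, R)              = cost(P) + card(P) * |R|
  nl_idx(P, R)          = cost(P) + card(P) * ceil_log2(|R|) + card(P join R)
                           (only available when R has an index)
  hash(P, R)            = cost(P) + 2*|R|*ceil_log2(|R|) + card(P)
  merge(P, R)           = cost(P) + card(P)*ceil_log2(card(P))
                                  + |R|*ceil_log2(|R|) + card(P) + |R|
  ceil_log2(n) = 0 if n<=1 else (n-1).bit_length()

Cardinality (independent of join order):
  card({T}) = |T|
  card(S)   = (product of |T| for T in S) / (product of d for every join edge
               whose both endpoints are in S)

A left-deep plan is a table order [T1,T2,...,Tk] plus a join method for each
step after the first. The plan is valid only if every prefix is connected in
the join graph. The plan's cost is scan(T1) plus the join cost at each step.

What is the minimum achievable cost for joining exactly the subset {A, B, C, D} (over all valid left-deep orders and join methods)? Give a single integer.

Selinger DP over subsets of {A,B,C,D}:
  {A}: scan cost=150, card=150
  {B}: scan cost=150, card=150
  {D}: scan cost=120, card=120
  {C}: scan cost=250, card=250
  {AB}: card=11250; try (B,hash)→2700, (A,hash)→2700, (B,merge)→2850, (A,merge)→2850, (B,nl)→22650, (A,nl)→22650; best=2700 via (B,hash)
  {AC}: card=300; try (A,hash)→2900, (C,merge)→3750, (A,merge)→3850, (C,hash)→4300, (C,nl)→37650, (A,nl)→37750; best=2900 via (A,hash)
  {BD}: card=3000; try (D,hash)→1980, (B,merge)→2430, (D,merge)→2460, (B,hash)→2640, (B,nl)→18120, (D,nl)→18150; best=1980 via (D,hash)
  {ABD}: card=225000; try (A,hash)→7380, (D,hash)→15630, (A,merge)→42330, (D,merge)→172410, (A,nl)→451980, (D,nl)→1352700; best=7380 via (A,hash)
  {ABC}: card=22500; try (B,hash)→5600, (B,merge)→7250, (C,hash)→17950, (B,nl)→47900, (C,merge)→173700, (C,nl)→2815200; best=5600 via (B,hash)
  {ABCD}: card=450000; try (D,hash)→29780, (C,hash)→236380, (D,merge)→366560, (D,nl)→2705600, (C,merge)→4284630, (C,nl)→56257380; best=29780 via (D,hash)

29780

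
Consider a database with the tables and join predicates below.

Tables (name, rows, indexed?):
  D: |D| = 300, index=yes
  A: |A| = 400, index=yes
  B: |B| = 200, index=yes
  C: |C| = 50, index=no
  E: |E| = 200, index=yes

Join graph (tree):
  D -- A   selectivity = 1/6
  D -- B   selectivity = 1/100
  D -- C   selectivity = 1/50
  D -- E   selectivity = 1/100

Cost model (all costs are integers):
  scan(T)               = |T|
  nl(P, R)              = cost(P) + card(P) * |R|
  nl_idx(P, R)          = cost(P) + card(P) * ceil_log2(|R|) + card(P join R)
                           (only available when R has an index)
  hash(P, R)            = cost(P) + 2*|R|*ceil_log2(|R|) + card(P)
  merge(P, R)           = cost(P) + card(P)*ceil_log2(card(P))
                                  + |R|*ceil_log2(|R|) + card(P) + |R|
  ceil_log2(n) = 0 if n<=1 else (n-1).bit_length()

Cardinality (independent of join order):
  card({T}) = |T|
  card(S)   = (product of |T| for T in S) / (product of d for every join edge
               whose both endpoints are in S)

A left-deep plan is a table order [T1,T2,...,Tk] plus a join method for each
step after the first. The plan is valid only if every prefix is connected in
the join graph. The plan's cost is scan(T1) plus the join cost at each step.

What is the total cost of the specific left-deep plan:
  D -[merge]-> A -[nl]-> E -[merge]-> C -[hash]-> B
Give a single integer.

4730850

step 1: scan D: cost=300, card=300
step 2: join A via merge
    card(P join A) = 300*400/(6) = 20000
    cost = 300 + 300*9 + 400*9 + 300 + 400 = 7300
step 3: join E via nl
    card(P join E) = 20000*200/(100) = 40000
    cost = 7300 + 20000*200 = 4007300
step 4: join C via merge
    card(P join C) = 40000*50/(50) = 40000
    cost = 4007300 + 40000*16 + 50*6 + 40000 + 50 = 4687650
step 5: join B via hash
    card(P join B) = 40000*200/(100) = 80000
    cost = 4687650 + 2*200*8 + 40000 = 4730850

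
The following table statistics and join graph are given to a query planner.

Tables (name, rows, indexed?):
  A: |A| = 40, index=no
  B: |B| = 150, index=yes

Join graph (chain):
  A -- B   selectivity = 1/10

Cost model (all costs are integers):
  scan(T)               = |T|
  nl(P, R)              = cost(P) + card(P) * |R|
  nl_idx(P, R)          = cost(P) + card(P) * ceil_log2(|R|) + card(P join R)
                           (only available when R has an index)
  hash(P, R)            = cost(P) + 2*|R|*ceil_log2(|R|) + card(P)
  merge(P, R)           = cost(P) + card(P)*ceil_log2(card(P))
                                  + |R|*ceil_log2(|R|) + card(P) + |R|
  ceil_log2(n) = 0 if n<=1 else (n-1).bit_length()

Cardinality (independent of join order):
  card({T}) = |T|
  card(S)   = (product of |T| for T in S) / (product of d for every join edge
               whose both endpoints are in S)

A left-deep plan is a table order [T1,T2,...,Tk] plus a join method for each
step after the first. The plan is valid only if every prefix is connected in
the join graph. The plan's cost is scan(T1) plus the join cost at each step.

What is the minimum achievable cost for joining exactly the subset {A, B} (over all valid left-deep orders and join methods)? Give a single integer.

780

Selinger DP over subsets of {A,B}:
  {A}: scan cost=40, card=40
  {B}: scan cost=150, card=150
  {AB}: card=600; try (A,hash)→780, (B,nl_idx)→960, (B,merge)→1670, (A,merge)→1780, (B,hash)→2480, (B,nl)→6040 …(+1); best=780 via (A,hash)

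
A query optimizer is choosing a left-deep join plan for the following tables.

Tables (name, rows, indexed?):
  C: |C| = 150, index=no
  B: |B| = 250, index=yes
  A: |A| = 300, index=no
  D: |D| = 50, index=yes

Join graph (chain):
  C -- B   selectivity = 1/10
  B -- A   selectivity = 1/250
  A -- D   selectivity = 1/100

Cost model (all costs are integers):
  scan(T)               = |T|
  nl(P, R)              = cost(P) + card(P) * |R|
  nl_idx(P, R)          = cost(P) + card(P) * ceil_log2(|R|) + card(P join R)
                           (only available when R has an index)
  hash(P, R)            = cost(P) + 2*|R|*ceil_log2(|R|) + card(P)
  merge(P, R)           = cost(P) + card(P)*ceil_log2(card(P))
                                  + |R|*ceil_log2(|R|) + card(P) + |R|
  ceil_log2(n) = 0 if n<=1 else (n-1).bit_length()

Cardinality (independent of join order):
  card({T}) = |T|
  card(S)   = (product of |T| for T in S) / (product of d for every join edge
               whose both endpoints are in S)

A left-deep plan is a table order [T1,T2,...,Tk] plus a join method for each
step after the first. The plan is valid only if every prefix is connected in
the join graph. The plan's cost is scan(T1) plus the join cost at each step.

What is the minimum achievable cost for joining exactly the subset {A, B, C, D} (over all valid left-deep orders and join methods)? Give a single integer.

5100

Selinger DP over subsets of {A,B,C,D}:
  {C}: scan cost=150, card=150
  {B}: scan cost=250, card=250
  {A}: scan cost=300, card=300
  {D}: scan cost=50, card=50
  {BC}: card=3750; try (C,hash)→2900, (B,merge)→3750, (C,merge)→3850, (B,hash)→4300, (B,nl_idx)→5100, (B,nl)→37650 …(+1); best=2900 via (C,hash)
  {AB}: card=300; try (B,nl_idx)→3000, (B,hash)→4600, (A,merge)→5500, (B,merge)→5550, (A,hash)→5900, (A,nl)→75250 …(+1); best=3000 via (B,nl_idx)
  {AD}: card=150; try (D,hash)→1200, (D,nl_idx)→2250, (A,merge)→3400, (D,merge)→3650, (A,hash)→5500, (A,nl)→15050 …(+1); best=1200 via (D,hash)
  {ABC}: card=4500; try (C,hash)→5700, (C,merge)→7350, (A,hash)→12050, (C,nl)→48000, (A,merge)→54650, (A,nl)→1127900; best=5700 via (C,hash)
  {ABD}: card=150; try (B,nl_idx)→2550, (D,hash)→3900, (B,merge)→4800, (D,nl_idx)→4950, (B,hash)→5350, (D,merge)→6350 …(+2); best=2550 via (B,nl_idx)
  {ABCD}: card=2250; try (C,hash)→5100, (C,merge)→5250, (D,hash)→10800, (C,nl)→25050, (D,nl_idx)→34950, (D,merge)→69050 …(+1); best=5100 via (C,hash)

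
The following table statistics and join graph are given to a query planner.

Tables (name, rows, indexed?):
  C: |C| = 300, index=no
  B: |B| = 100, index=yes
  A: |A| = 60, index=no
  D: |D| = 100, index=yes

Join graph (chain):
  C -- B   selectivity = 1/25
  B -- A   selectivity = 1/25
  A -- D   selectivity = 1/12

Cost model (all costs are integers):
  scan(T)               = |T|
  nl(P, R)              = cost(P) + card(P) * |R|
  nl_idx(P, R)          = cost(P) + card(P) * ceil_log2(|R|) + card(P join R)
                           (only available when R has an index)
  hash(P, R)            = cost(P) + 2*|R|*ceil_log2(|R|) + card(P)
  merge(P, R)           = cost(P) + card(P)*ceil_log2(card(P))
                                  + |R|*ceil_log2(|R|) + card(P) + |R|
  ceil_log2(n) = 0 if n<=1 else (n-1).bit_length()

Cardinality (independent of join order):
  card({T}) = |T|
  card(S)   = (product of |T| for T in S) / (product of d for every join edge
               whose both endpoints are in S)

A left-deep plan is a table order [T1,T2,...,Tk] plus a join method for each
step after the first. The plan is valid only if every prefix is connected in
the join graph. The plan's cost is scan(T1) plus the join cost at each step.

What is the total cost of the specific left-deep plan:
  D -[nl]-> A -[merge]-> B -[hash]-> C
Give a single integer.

step 1: scan D: cost=100, card=100
step 2: join A via nl
    card(P join A) = 100*60/(12) = 500
    cost = 100 + 100*60 = 6100
step 3: join B via merge
    card(P join B) = 500*100/(25) = 2000
    cost = 6100 + 500*9 + 100*7 + 500 + 100 = 11900
step 4: join C via hash
    card(P join C) = 2000*300/(25) = 24000
    cost = 11900 + 2*300*9 + 2000 = 19300

19300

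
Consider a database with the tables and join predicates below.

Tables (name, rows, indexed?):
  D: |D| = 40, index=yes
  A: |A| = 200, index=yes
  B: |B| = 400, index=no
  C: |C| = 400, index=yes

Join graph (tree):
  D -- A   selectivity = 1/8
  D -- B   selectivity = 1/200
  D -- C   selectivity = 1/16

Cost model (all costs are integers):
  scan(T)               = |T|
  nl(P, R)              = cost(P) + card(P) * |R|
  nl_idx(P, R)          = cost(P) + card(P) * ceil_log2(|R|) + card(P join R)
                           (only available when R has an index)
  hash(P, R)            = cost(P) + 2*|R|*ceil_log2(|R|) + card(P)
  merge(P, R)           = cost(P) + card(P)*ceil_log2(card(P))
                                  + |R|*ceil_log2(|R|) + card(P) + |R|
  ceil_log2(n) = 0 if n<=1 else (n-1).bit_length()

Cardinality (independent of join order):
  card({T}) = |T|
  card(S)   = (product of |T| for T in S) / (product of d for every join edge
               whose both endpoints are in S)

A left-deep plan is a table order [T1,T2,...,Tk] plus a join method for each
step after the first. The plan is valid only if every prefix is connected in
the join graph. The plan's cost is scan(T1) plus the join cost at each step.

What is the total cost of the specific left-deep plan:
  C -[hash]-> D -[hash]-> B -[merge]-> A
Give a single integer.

35280

step 1: scan C: cost=400, card=400
step 2: join D via hash
    card(P join D) = 400*40/(16) = 1000
    cost = 400 + 2*40*6 + 400 = 1280
step 3: join B via hash
    card(P join B) = 1000*400/(200) = 2000
    cost = 1280 + 2*400*9 + 1000 = 9480
step 4: join A via merge
    card(P join A) = 2000*200/(8) = 50000
    cost = 9480 + 2000*11 + 200*8 + 2000 + 200 = 35280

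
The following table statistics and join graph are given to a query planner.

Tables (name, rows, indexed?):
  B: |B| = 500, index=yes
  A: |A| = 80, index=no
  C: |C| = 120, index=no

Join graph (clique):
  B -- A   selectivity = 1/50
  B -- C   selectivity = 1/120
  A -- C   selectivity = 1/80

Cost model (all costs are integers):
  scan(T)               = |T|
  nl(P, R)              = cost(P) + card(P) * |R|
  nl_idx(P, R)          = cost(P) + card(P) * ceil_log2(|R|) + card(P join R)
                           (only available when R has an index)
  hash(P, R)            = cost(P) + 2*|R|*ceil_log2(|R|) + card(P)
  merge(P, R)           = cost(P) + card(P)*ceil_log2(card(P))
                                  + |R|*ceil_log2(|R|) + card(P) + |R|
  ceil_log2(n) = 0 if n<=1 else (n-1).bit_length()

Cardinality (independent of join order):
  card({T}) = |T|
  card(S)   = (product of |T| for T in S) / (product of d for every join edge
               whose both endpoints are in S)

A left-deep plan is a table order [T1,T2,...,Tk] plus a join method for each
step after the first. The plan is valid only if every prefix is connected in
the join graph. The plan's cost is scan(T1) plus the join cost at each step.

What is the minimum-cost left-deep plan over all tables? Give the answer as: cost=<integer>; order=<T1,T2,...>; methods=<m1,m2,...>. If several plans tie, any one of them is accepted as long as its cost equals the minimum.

Selinger DP (subsets sized 1..n):
  {B}: scan cost=500, card=500
  {A}: scan cost=80, card=80
  {C}: scan cost=120, card=120
  {AB}: card=800; try (B,nl_idx)→1600, (A,hash)→2120, (B,merge)→5720, (A,merge)→6140, (B,hash)→9160, (B,nl)→40080 …(+1); best=1600 via (B,nl_idx)
  {BC}: card=500; try (B,nl_idx)→1700, (C,hash)→2680, (B,merge)→6080, (C,merge)→6460, (B,hash)→9240, (B,nl)→60120 …(+1); best=1700 via (B,nl_idx)
  {AC}: card=120; try (A,hash)→1360, (C,merge)→1680, (A,merge)→1720, (C,hash)→1840, (C,nl)→9680, (A,nl)→9720; best=1360 via (A,hash)
  {ABC}: card=10; try (B,nl_idx)→2450, (A,hash)→3320, (C,hash)→4080, (B,merge)→7320, (A,merge)→7340, (B,hash)→10480 …(+4); best=2450 via (B,nl_idx)

cost=2450; order=C,A,B; methods=hash,nl_idx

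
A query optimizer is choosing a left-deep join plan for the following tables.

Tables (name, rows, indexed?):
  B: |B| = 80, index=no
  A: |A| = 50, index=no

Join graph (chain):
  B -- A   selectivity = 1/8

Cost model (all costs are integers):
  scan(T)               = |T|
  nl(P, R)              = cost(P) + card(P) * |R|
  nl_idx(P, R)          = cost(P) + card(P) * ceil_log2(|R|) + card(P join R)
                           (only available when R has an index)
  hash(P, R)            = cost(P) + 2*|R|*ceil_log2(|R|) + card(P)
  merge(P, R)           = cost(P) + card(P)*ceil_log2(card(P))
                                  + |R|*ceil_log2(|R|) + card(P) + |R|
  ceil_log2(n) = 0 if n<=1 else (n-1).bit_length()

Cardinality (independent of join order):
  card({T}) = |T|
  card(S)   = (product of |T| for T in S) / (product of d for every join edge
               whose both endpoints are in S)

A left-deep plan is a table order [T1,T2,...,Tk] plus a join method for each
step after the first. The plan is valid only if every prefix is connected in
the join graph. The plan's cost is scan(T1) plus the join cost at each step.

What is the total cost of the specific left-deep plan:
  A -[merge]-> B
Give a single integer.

1040

step 1: scan A: cost=50, card=50
step 2: join B via merge
    card(P join B) = 50*80/(8) = 500
    cost = 50 + 50*6 + 80*7 + 50 + 80 = 1040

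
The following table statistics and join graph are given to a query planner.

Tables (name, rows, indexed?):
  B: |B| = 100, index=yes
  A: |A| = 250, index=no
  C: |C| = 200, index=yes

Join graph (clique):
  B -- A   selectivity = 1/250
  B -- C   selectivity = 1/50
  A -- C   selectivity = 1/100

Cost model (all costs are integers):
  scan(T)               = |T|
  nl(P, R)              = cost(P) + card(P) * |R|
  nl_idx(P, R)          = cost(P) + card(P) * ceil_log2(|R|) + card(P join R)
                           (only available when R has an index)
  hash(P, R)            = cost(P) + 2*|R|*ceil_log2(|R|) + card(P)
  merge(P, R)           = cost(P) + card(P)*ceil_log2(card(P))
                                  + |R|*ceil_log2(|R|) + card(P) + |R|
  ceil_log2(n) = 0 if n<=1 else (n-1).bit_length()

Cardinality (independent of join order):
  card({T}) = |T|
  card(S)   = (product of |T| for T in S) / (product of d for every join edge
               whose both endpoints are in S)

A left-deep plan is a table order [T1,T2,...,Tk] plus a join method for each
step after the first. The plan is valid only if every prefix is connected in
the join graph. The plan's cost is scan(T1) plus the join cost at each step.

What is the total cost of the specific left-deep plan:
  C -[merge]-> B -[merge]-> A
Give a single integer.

9050

step 1: scan C: cost=200, card=200
step 2: join B via merge
    card(P join B) = 200*100/(50) = 400
    cost = 200 + 200*8 + 100*7 + 200 + 100 = 2800
step 3: join A via merge
    card(P join A) = 400*250/(250*100) = 4
    cost = 2800 + 400*9 + 250*8 + 400 + 250 = 9050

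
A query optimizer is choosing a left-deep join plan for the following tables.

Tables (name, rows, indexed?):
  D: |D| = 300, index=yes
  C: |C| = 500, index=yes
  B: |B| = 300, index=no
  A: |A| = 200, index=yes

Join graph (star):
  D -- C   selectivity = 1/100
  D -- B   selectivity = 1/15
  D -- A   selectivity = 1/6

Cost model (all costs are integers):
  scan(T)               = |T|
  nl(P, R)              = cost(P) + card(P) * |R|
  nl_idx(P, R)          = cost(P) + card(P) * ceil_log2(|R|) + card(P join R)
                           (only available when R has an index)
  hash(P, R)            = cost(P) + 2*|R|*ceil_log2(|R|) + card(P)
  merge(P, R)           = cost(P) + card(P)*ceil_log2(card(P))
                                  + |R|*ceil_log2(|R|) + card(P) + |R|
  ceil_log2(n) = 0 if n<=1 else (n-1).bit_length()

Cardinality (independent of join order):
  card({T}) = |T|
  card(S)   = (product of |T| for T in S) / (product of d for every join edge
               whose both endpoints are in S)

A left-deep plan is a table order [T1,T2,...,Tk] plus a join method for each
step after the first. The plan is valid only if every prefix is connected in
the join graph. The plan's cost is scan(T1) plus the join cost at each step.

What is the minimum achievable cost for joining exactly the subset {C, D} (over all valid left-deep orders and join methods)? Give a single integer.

4500

Selinger DP over subsets of {C,D}:
  {D}: scan cost=300, card=300
  {C}: scan cost=500, card=500
  {CD}: card=1500; try (C,nl_idx)→4500, (D,hash)→6400, (D,nl_idx)→6500, (C,merge)→8300, (D,merge)→8500, (C,hash)→9600 …(+2); best=4500 via (C,nl_idx)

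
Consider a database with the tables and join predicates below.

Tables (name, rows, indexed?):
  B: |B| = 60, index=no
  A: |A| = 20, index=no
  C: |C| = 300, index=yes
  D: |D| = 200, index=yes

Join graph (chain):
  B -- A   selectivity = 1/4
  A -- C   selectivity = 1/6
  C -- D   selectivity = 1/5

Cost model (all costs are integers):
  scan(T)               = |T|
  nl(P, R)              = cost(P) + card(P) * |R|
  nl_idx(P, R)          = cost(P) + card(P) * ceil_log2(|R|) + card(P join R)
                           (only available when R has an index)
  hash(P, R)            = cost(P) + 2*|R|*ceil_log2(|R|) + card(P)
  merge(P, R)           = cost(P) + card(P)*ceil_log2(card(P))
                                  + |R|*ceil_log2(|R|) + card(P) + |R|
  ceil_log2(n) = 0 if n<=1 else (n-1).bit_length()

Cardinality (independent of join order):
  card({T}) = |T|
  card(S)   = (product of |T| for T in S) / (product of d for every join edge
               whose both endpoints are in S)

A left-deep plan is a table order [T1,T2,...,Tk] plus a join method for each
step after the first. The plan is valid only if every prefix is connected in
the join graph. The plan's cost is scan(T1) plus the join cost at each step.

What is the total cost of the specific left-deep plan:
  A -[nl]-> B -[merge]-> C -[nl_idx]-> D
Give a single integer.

step 1: scan A: cost=20, card=20
step 2: join B via nl
    card(P join B) = 20*60/(4) = 300
    cost = 20 + 20*60 = 1220
step 3: join C via merge
    card(P join C) = 300*300/(6) = 15000
    cost = 1220 + 300*9 + 300*9 + 300 + 300 = 7220
step 4: join D via nl_idx
    card(P join D) = 15000*200/(5) = 600000
    cost = 7220 + 15000*8 + 600000 = 727220

727220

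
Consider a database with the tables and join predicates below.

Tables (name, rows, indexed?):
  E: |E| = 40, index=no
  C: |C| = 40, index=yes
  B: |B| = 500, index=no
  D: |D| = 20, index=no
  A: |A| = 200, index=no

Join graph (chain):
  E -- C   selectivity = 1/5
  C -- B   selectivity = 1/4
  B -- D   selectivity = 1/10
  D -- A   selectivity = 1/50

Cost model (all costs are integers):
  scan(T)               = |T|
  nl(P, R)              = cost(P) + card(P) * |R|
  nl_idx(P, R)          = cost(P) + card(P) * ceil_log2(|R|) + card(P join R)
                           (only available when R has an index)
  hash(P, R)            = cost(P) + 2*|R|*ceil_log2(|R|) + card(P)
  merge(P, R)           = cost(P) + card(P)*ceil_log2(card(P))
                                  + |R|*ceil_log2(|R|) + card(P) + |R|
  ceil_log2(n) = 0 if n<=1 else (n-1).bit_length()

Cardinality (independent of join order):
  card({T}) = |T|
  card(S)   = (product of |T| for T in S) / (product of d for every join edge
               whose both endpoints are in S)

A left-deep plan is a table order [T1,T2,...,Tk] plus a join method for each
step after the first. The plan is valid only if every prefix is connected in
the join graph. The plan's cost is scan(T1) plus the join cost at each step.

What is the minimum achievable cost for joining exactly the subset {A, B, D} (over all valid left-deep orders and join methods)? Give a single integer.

Selinger DP over subsets of {A,B,D}:
  {B}: scan cost=500, card=500
  {D}: scan cost=20, card=20
  {A}: scan cost=200, card=200
  {BD}: card=1000; try (D,hash)→1200, (B,merge)→5140, (D,merge)→5620, (B,hash)→9040, (B,nl)→10020, (D,nl)→10500; best=1200 via (D,hash)
  {AD}: card=80; try (D,hash)→600, (A,merge)→1940, (D,merge)→2120, (A,hash)→3240, (A,nl)→4020, (D,nl)→4200; best=600 via (D,hash)
  {ABD}: card=4000; try (A,hash)→5400, (B,merge)→6240, (B,hash)→9680, (A,merge)→14000, (B,nl)→40600, (A,nl)→201200; best=5400 via (A,hash)

5400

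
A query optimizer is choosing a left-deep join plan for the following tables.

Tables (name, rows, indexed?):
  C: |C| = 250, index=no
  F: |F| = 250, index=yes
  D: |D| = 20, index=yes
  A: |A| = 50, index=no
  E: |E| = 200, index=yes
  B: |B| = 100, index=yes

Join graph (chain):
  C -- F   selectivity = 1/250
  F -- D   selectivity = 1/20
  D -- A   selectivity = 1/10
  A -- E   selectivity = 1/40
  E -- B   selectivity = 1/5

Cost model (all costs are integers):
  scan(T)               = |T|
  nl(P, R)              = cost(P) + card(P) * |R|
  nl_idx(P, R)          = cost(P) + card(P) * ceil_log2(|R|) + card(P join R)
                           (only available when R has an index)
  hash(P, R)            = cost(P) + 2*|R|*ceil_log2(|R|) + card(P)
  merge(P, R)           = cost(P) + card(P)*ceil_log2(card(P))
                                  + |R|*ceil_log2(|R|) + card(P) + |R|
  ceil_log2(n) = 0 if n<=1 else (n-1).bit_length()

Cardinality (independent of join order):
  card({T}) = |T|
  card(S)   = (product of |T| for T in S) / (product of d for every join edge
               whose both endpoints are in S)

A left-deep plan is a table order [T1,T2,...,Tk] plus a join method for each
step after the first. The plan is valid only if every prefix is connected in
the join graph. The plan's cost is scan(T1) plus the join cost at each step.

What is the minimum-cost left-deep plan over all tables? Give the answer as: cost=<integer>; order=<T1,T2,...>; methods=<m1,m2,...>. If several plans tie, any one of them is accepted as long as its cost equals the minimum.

Selinger DP (subsets sized 1..n):
  {C}: scan cost=250, card=250
  {F}: scan cost=250, card=250
  {D}: scan cost=20, card=20
  {A}: scan cost=50, card=50
  {E}: scan cost=200, card=200
  {B}: scan cost=100, card=100
  {CF}: card=250; try (F,nl_idx)→2500, (F,hash)→4500, (C,hash)→4500, (F,merge)→4750, (C,merge)→4750, (F,nl)→62750 …(+1); best=2500 via (F,nl_idx)
  {DF}: card=250; try (F,nl_idx)→430, (D,hash)→700, (D,nl_idx)→1750, (F,merge)→2390, (D,merge)→2620, (F,hash)→4040 …(+2); best=430 via (F,nl_idx)
  {AD}: card=100; try (D,hash)→300, (D,nl_idx)→400, (A,merge)→490, (D,merge)→520, (A,hash)→640, (A,nl)→1020 …(+1); best=300 via (D,hash)
  {AE}: card=250; try (E,nl_idx)→700, (A,hash)→1000, (E,merge)→2200, (A,merge)→2350, (E,hash)→3300, (E,nl)→10050 …(+1); best=700 via (E,nl_idx)
  {BE}: card=4000; try (B,hash)→1800, (E,merge)→2700, (B,merge)→2800, (E,hash)→3400, (E,nl_idx)→4900, (B,nl_idx)→5600 …(+2); best=1800 via (B,hash)
  {CDF}: card=250; try (D,hash)→2950, (D,nl_idx)→4000, (C,hash)→4680, (D,merge)→4870, (C,merge)→4930, (D,nl)→7500 …(+1); best=2950 via (D,hash)
  {ADF}: card=1250; try (A,hash)→1280, (F,nl_idx)→2350, (A,merge)→3030, (F,merge)→3350, (F,hash)→4400, (A,nl)→12930 …(+1); best=1280 via (A,hash)
  {ADE}: card=500; try (D,hash)→1150, (E,nl_idx)→1600, (D,nl_idx)→2450, (E,merge)→2900, (D,merge)→3070, (E,hash)→3600 …(+2); best=1150 via (D,hash)
  {ABE}: card=5000; try (B,hash)→2350, (B,merge)→3750, (A,hash)→6400, (B,nl_idx)→7450, (B,nl)→25700, (A,merge)→54150 …(+1); best=2350 via (B,hash)
  {ACDF}: card=1250; try (A,hash)→3800, (A,merge)→5550, (C,hash)→6530, (A,nl)→15450, (C,merge)→18530, (C,nl)→313780; best=3800 via (A,hash)
  {ADEF}: card=6250; try (F,hash)→5650, (E,hash)→5730, (F,merge)→8400, (F,nl_idx)→11400, (E,nl_idx)→17530, (E,merge)→18080 …(+2); best=5650 via (F,hash)
  {ABDE}: card=10000; try (B,hash)→3050, (B,merge)→6950, (D,hash)→7550, (B,nl_idx)→14650, (D,nl_idx)→37350, (B,nl)→51150 …(+2); best=3050 via (B,hash)
  {ACDEF}: card=6250; try (E,hash)→8250, (C,hash)→15900, (E,nl_idx)→20050, (E,merge)→20600, (C,merge)→95400, (E,nl)→253800 …(+1); best=8250 via (E,hash)
  {ABDEF}: card=125000; try (B,hash)→13300, (F,hash)→17050, (B,merge)→93950, (F,merge)→155300, (B,nl_idx)→174400, (F,nl_idx)→208050 …(+2); best=13300 via (B,hash)
  {ABCDEF}: card=125000; try (B,hash)→15900, (B,merge)→96550, (C,hash)→142300, (B,nl_idx)→177000, (B,nl)→633250, (C,merge)→2265550 …(+1); best=15900 via (B,hash)

cost=15900; order=C,F,D,A,E,B; methods=nl_idx,hash,hash,hash,hash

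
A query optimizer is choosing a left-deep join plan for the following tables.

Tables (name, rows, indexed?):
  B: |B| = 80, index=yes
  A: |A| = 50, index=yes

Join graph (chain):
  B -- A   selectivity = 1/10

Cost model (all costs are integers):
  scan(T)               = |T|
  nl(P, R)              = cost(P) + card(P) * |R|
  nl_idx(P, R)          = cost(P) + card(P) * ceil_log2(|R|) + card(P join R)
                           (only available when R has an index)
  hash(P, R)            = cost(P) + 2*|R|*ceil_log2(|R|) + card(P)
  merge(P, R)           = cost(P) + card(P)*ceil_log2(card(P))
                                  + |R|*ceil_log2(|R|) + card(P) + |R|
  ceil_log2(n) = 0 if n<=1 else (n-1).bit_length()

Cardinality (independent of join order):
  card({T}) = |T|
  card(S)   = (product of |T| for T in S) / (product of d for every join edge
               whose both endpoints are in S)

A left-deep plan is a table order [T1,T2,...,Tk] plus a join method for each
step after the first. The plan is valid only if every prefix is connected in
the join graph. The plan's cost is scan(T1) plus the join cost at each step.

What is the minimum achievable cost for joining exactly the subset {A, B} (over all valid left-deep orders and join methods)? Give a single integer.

Selinger DP over subsets of {A,B}:
  {B}: scan cost=80, card=80
  {A}: scan cost=50, card=50
  {AB}: card=400; try (A,hash)→760, (B,nl_idx)→800, (A,nl_idx)→960, (B,merge)→1040, (A,merge)→1070, (B,hash)→1220 …(+2); best=760 via (A,hash)

760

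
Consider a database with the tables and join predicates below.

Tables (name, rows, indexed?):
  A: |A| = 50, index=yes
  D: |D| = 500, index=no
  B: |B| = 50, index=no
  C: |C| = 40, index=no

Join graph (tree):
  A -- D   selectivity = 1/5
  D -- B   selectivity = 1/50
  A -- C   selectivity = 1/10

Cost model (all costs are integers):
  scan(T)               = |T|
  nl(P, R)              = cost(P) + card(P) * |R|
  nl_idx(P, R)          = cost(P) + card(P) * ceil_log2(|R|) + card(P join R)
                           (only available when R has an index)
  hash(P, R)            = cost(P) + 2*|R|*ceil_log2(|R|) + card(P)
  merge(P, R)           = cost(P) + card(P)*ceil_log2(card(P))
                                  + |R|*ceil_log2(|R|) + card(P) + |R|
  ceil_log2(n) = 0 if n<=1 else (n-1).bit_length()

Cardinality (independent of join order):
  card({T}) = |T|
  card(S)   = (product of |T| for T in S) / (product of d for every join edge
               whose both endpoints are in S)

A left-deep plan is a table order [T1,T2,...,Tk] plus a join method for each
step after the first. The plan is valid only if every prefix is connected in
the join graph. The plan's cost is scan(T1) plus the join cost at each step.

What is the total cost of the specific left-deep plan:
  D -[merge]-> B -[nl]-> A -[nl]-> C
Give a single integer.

step 1: scan D: cost=500, card=500
step 2: join B via merge
    card(P join B) = 500*50/(50) = 500
    cost = 500 + 500*9 + 50*6 + 500 + 50 = 5850
step 3: join A via nl
    card(P join A) = 500*50/(5) = 5000
    cost = 5850 + 500*50 = 30850
step 4: join C via nl
    card(P join C) = 5000*40/(10) = 20000
    cost = 30850 + 5000*40 = 230850

230850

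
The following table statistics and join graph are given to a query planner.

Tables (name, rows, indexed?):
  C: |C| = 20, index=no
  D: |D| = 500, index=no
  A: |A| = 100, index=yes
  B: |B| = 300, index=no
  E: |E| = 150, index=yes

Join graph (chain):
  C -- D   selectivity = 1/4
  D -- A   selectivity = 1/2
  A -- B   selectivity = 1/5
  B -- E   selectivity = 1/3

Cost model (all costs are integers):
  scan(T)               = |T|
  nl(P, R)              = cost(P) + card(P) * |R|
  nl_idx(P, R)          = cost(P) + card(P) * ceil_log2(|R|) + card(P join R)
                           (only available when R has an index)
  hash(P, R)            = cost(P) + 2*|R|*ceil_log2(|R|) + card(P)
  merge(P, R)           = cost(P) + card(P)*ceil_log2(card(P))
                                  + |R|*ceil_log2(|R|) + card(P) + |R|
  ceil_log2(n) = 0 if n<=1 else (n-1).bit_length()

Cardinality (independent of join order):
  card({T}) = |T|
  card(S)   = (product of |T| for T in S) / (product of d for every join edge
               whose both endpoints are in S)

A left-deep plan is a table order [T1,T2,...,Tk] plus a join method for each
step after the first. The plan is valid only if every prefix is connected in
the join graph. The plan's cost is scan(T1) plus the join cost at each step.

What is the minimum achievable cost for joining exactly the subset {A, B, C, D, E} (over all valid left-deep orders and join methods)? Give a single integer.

7637900

Selinger DP over subsets of {A,B,C,D,E}:
  {C}: scan cost=20, card=20
  {D}: scan cost=500, card=500
  {A}: scan cost=100, card=100
  {B}: scan cost=300, card=300
  {E}: scan cost=150, card=150
  {CD}: card=2500; try (C,hash)→1200, (D,merge)→5140, (C,merge)→5620, (D,hash)→9040, (D,nl)→10020, (C,nl)→10500; best=1200 via (C,hash)
  {AD}: card=25000; try (A,hash)→2400, (D,merge)→5900, (A,merge)→6300, (D,hash)→9200, (A,nl_idx)→29000, (D,nl)→50100 …(+1); best=2400 via (A,hash)
  {AB}: card=6000; try (A,hash)→2000, (B,merge)→3900, (A,merge)→4100, (B,hash)→5600, (A,nl_idx)→8400, (B,nl)→30100 …(+1); best=2000 via (A,hash)
  {BE}: card=15000; try (E,hash)→3000, (B,merge)→4500, (E,merge)→4650, (B,hash)→5700, (E,nl_idx)→17700, (B,nl)→45150 …(+1); best=3000 via (E,hash)
  {ACD}: card=125000; try (A,hash)→5100, (C,hash)→27600, (A,merge)→34500, (A,nl_idx)→143700, (A,nl)→251200, (C,merge)→402520 …(+1); best=5100 via (A,hash)
  {ABD}: card=1500000; try (D,hash)→17000, (B,hash)→32800, (D,merge)→91000, (B,merge)→405400, (D,nl)→3002000, (B,nl)→7502400; best=17000 via (D,hash)
  {ABE}: card=300000; try (E,hash)→10400, (A,hash)→19400, (E,merge)→87350, (A,merge)→228800, (E,nl_idx)→350000, (A,nl_idx)→408000 …(+2); best=10400 via (E,hash)
  {ABCD}: card=7500000; try (B,hash)→135500, (C,hash)→1517200, (B,merge)→2258100, (C,nl)→30017000, (C,merge)→33017120, (B,nl)→37505100; best=135500 via (B,hash)
  {ABDE}: card=75000000; try (D,hash)→319400, (E,hash)→1519400, (D,merge)→6015400, (E,merge)→33018350, (E,nl_idx)→87017000, (D,nl)→150010400 …(+1); best=319400 via (D,hash)
  {ABCDE}: card=375000000; try (E,hash)→7637900, (C,hash)→75319600, (E,merge)→180136850, (E,nl_idx)→435135500, (E,nl)→1125135500, (C,nl)→1500319400 …(+1); best=7637900 via (E,hash)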